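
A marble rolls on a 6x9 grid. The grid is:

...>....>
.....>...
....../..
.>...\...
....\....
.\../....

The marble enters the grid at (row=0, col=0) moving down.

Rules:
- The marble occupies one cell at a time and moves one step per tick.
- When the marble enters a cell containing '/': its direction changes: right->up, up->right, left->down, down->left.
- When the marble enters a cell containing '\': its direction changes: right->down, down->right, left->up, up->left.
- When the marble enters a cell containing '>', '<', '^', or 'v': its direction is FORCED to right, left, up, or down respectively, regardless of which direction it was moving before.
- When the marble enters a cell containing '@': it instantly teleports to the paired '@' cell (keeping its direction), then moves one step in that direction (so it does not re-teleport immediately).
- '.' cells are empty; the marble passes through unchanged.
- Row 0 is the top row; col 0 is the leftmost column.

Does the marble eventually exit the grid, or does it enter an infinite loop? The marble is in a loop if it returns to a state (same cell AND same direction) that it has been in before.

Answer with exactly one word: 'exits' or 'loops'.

Step 1: enter (0,0), '.' pass, move down to (1,0)
Step 2: enter (1,0), '.' pass, move down to (2,0)
Step 3: enter (2,0), '.' pass, move down to (3,0)
Step 4: enter (3,0), '.' pass, move down to (4,0)
Step 5: enter (4,0), '.' pass, move down to (5,0)
Step 6: enter (5,0), '.' pass, move down to (6,0)
Step 7: at (6,0) — EXIT via bottom edge, pos 0

Answer: exits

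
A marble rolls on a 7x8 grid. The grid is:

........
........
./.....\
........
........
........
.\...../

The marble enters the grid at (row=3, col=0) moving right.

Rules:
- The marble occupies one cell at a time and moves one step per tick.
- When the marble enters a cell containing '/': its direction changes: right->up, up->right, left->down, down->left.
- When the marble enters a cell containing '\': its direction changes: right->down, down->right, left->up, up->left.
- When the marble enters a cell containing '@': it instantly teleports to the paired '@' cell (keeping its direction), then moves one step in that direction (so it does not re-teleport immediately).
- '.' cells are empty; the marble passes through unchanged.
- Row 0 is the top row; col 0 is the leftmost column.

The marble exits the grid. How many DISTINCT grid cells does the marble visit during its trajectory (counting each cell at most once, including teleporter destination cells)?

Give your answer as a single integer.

Step 1: enter (3,0), '.' pass, move right to (3,1)
Step 2: enter (3,1), '.' pass, move right to (3,2)
Step 3: enter (3,2), '.' pass, move right to (3,3)
Step 4: enter (3,3), '.' pass, move right to (3,4)
Step 5: enter (3,4), '.' pass, move right to (3,5)
Step 6: enter (3,5), '.' pass, move right to (3,6)
Step 7: enter (3,6), '.' pass, move right to (3,7)
Step 8: enter (3,7), '.' pass, move right to (3,8)
Step 9: at (3,8) — EXIT via right edge, pos 3
Distinct cells visited: 8 (path length 8)

Answer: 8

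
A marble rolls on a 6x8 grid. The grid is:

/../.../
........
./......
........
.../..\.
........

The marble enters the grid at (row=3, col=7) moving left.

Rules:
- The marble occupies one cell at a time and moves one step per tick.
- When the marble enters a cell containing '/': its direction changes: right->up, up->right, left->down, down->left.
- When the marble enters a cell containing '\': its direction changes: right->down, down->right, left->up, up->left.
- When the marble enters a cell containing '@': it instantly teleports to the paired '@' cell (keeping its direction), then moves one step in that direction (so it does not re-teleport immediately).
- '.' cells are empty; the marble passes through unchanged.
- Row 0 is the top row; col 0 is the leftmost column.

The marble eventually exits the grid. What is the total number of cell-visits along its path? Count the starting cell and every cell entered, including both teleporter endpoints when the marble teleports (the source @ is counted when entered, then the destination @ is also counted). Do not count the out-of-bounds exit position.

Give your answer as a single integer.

Step 1: enter (3,7), '.' pass, move left to (3,6)
Step 2: enter (3,6), '.' pass, move left to (3,5)
Step 3: enter (3,5), '.' pass, move left to (3,4)
Step 4: enter (3,4), '.' pass, move left to (3,3)
Step 5: enter (3,3), '.' pass, move left to (3,2)
Step 6: enter (3,2), '.' pass, move left to (3,1)
Step 7: enter (3,1), '.' pass, move left to (3,0)
Step 8: enter (3,0), '.' pass, move left to (3,-1)
Step 9: at (3,-1) — EXIT via left edge, pos 3
Path length (cell visits): 8

Answer: 8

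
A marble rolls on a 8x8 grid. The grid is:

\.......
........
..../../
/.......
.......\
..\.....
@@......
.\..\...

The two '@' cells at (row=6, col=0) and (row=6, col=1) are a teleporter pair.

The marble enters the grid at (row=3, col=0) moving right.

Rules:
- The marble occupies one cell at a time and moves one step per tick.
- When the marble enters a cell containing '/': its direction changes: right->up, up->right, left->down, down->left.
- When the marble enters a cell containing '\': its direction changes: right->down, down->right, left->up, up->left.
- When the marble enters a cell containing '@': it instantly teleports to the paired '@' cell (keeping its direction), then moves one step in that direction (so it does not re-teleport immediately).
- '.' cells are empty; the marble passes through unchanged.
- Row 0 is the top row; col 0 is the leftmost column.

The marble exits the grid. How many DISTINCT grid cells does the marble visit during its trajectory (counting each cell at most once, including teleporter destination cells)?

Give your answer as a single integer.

Answer: 4

Derivation:
Step 1: enter (3,0), '/' deflects right->up, move up to (2,0)
Step 2: enter (2,0), '.' pass, move up to (1,0)
Step 3: enter (1,0), '.' pass, move up to (0,0)
Step 4: enter (0,0), '\' deflects up->left, move left to (0,-1)
Step 5: at (0,-1) — EXIT via left edge, pos 0
Distinct cells visited: 4 (path length 4)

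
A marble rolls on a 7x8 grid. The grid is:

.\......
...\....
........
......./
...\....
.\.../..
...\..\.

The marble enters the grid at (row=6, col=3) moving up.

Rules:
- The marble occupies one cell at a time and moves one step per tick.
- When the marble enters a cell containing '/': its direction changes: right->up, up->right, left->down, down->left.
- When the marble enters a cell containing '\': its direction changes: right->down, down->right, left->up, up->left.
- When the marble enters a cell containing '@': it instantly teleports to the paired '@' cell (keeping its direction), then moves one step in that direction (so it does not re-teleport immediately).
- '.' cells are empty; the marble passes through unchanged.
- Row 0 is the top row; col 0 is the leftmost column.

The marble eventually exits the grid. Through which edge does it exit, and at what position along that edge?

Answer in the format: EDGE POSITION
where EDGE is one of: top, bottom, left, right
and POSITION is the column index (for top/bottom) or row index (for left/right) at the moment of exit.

Step 1: enter (6,3), '\' deflects up->left, move left to (6,2)
Step 2: enter (6,2), '.' pass, move left to (6,1)
Step 3: enter (6,1), '.' pass, move left to (6,0)
Step 4: enter (6,0), '.' pass, move left to (6,-1)
Step 5: at (6,-1) — EXIT via left edge, pos 6

Answer: left 6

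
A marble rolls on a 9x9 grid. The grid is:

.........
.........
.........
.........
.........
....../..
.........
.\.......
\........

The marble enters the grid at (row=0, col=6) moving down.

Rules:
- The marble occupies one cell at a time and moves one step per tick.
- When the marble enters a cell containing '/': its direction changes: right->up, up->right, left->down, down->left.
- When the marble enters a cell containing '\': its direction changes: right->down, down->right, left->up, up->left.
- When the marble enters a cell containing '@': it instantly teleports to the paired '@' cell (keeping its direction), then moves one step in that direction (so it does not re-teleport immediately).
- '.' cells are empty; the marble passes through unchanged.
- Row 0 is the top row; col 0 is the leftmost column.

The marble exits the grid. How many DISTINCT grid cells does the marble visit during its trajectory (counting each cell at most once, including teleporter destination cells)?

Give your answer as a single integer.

Answer: 12

Derivation:
Step 1: enter (0,6), '.' pass, move down to (1,6)
Step 2: enter (1,6), '.' pass, move down to (2,6)
Step 3: enter (2,6), '.' pass, move down to (3,6)
Step 4: enter (3,6), '.' pass, move down to (4,6)
Step 5: enter (4,6), '.' pass, move down to (5,6)
Step 6: enter (5,6), '/' deflects down->left, move left to (5,5)
Step 7: enter (5,5), '.' pass, move left to (5,4)
Step 8: enter (5,4), '.' pass, move left to (5,3)
Step 9: enter (5,3), '.' pass, move left to (5,2)
Step 10: enter (5,2), '.' pass, move left to (5,1)
Step 11: enter (5,1), '.' pass, move left to (5,0)
Step 12: enter (5,0), '.' pass, move left to (5,-1)
Step 13: at (5,-1) — EXIT via left edge, pos 5
Distinct cells visited: 12 (path length 12)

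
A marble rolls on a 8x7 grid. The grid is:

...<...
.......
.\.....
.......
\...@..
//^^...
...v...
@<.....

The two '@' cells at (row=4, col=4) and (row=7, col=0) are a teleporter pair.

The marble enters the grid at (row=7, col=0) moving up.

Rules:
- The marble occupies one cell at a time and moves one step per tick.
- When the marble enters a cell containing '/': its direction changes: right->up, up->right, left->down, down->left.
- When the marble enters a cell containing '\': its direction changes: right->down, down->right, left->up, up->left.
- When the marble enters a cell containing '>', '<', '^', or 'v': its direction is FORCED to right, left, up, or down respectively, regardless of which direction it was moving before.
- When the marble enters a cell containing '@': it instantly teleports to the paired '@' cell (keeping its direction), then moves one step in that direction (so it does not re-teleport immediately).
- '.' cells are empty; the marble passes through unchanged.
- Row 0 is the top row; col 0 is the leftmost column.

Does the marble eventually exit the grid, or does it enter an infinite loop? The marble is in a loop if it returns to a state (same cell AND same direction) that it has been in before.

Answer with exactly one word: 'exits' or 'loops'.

Step 1: enter (7,0), '@' teleport (7,0)->(4,4), also enter (4,4), move up to (3,4)
Step 2: enter (3,4), '.' pass, move up to (2,4)
Step 3: enter (2,4), '.' pass, move up to (1,4)
Step 4: enter (1,4), '.' pass, move up to (0,4)
Step 5: enter (0,4), '.' pass, move up to (-1,4)
Step 6: at (-1,4) — EXIT via top edge, pos 4

Answer: exits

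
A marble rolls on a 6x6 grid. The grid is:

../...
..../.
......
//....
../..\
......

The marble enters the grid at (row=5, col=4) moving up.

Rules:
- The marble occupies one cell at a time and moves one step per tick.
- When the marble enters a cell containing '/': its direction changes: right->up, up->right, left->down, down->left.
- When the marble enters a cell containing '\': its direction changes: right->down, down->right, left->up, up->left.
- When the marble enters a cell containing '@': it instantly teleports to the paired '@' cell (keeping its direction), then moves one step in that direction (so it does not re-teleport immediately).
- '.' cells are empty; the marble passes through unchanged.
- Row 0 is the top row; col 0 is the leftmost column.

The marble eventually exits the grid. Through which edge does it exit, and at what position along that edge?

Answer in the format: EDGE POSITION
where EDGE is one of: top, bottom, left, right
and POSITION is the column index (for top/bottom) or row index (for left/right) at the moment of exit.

Step 1: enter (5,4), '.' pass, move up to (4,4)
Step 2: enter (4,4), '.' pass, move up to (3,4)
Step 3: enter (3,4), '.' pass, move up to (2,4)
Step 4: enter (2,4), '.' pass, move up to (1,4)
Step 5: enter (1,4), '/' deflects up->right, move right to (1,5)
Step 6: enter (1,5), '.' pass, move right to (1,6)
Step 7: at (1,6) — EXIT via right edge, pos 1

Answer: right 1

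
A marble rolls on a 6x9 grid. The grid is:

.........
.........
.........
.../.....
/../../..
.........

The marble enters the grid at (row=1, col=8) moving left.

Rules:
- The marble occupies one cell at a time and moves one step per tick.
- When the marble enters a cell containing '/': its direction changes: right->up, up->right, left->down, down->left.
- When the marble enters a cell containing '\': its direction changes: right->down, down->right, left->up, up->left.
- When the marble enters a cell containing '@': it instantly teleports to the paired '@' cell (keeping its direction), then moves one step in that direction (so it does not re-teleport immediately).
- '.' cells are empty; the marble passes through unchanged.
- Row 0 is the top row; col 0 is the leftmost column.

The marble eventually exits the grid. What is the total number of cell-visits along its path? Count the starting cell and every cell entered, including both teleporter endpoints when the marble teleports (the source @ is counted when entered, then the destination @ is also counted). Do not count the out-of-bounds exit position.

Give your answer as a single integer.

Answer: 9

Derivation:
Step 1: enter (1,8), '.' pass, move left to (1,7)
Step 2: enter (1,7), '.' pass, move left to (1,6)
Step 3: enter (1,6), '.' pass, move left to (1,5)
Step 4: enter (1,5), '.' pass, move left to (1,4)
Step 5: enter (1,4), '.' pass, move left to (1,3)
Step 6: enter (1,3), '.' pass, move left to (1,2)
Step 7: enter (1,2), '.' pass, move left to (1,1)
Step 8: enter (1,1), '.' pass, move left to (1,0)
Step 9: enter (1,0), '.' pass, move left to (1,-1)
Step 10: at (1,-1) — EXIT via left edge, pos 1
Path length (cell visits): 9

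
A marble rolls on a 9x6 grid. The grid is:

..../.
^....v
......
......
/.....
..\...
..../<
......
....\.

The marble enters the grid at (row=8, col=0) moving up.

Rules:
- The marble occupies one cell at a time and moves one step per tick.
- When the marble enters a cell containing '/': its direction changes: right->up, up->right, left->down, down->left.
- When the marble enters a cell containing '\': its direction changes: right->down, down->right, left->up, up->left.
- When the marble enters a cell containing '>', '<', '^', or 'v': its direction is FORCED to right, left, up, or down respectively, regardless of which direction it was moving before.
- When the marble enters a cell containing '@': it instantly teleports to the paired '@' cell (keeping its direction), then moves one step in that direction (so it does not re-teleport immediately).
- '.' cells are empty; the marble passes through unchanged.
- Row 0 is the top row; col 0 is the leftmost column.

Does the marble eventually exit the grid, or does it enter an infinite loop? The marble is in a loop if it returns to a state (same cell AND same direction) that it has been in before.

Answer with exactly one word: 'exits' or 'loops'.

Answer: exits

Derivation:
Step 1: enter (8,0), '.' pass, move up to (7,0)
Step 2: enter (7,0), '.' pass, move up to (6,0)
Step 3: enter (6,0), '.' pass, move up to (5,0)
Step 4: enter (5,0), '.' pass, move up to (4,0)
Step 5: enter (4,0), '/' deflects up->right, move right to (4,1)
Step 6: enter (4,1), '.' pass, move right to (4,2)
Step 7: enter (4,2), '.' pass, move right to (4,3)
Step 8: enter (4,3), '.' pass, move right to (4,4)
Step 9: enter (4,4), '.' pass, move right to (4,5)
Step 10: enter (4,5), '.' pass, move right to (4,6)
Step 11: at (4,6) — EXIT via right edge, pos 4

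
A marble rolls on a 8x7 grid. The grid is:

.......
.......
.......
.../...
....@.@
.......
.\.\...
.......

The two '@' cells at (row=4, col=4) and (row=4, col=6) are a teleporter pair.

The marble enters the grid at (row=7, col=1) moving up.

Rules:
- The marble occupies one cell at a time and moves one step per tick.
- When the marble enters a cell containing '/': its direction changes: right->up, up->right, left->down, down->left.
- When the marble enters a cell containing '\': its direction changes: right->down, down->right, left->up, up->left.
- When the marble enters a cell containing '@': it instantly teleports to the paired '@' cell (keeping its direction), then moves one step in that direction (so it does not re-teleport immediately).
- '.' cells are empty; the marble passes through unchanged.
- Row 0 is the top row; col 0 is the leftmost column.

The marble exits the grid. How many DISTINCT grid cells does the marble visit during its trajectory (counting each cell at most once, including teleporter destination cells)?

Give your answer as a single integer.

Step 1: enter (7,1), '.' pass, move up to (6,1)
Step 2: enter (6,1), '\' deflects up->left, move left to (6,0)
Step 3: enter (6,0), '.' pass, move left to (6,-1)
Step 4: at (6,-1) — EXIT via left edge, pos 6
Distinct cells visited: 3 (path length 3)

Answer: 3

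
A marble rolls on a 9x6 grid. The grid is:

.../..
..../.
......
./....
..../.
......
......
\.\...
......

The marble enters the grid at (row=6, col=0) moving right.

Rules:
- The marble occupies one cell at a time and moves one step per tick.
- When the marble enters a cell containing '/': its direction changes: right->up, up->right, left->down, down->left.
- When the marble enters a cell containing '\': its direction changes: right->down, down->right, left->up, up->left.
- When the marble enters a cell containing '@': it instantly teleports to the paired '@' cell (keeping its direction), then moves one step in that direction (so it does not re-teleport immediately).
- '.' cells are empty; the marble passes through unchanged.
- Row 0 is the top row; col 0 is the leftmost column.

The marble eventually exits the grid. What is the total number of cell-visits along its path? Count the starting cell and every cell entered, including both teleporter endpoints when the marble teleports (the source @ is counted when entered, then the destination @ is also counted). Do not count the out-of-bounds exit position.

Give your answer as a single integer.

Answer: 6

Derivation:
Step 1: enter (6,0), '.' pass, move right to (6,1)
Step 2: enter (6,1), '.' pass, move right to (6,2)
Step 3: enter (6,2), '.' pass, move right to (6,3)
Step 4: enter (6,3), '.' pass, move right to (6,4)
Step 5: enter (6,4), '.' pass, move right to (6,5)
Step 6: enter (6,5), '.' pass, move right to (6,6)
Step 7: at (6,6) — EXIT via right edge, pos 6
Path length (cell visits): 6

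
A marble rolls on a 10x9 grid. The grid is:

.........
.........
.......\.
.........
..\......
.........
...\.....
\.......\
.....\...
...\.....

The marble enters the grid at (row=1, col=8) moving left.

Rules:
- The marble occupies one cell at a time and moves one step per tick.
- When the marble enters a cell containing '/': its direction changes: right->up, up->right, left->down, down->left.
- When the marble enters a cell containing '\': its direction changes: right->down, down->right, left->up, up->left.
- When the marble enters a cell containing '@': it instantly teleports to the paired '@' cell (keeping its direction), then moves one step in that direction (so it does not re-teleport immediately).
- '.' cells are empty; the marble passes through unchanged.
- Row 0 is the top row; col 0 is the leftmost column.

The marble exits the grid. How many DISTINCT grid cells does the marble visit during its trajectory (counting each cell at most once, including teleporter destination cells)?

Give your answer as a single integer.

Step 1: enter (1,8), '.' pass, move left to (1,7)
Step 2: enter (1,7), '.' pass, move left to (1,6)
Step 3: enter (1,6), '.' pass, move left to (1,5)
Step 4: enter (1,5), '.' pass, move left to (1,4)
Step 5: enter (1,4), '.' pass, move left to (1,3)
Step 6: enter (1,3), '.' pass, move left to (1,2)
Step 7: enter (1,2), '.' pass, move left to (1,1)
Step 8: enter (1,1), '.' pass, move left to (1,0)
Step 9: enter (1,0), '.' pass, move left to (1,-1)
Step 10: at (1,-1) — EXIT via left edge, pos 1
Distinct cells visited: 9 (path length 9)

Answer: 9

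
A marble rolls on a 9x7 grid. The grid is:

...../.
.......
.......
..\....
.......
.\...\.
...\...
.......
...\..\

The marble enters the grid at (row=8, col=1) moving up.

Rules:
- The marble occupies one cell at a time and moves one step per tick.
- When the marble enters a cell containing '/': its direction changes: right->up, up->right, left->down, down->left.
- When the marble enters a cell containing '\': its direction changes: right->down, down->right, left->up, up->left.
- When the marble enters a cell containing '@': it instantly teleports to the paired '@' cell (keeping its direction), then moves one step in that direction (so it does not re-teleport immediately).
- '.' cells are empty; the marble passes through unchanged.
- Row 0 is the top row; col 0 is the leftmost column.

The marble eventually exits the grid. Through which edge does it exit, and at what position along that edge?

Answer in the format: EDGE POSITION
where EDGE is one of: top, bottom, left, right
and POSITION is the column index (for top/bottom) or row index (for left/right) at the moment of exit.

Step 1: enter (8,1), '.' pass, move up to (7,1)
Step 2: enter (7,1), '.' pass, move up to (6,1)
Step 3: enter (6,1), '.' pass, move up to (5,1)
Step 4: enter (5,1), '\' deflects up->left, move left to (5,0)
Step 5: enter (5,0), '.' pass, move left to (5,-1)
Step 6: at (5,-1) — EXIT via left edge, pos 5

Answer: left 5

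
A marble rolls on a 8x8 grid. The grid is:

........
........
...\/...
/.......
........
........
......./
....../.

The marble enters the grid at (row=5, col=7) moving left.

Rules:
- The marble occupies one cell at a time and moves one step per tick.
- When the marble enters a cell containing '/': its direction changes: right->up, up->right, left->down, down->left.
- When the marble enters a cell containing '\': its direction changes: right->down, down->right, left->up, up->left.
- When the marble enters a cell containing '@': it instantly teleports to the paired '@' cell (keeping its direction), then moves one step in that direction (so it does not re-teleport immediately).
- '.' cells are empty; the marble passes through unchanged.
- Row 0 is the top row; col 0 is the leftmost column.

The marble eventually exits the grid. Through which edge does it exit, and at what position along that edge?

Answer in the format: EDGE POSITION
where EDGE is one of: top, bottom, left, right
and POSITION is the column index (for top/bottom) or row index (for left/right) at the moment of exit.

Step 1: enter (5,7), '.' pass, move left to (5,6)
Step 2: enter (5,6), '.' pass, move left to (5,5)
Step 3: enter (5,5), '.' pass, move left to (5,4)
Step 4: enter (5,4), '.' pass, move left to (5,3)
Step 5: enter (5,3), '.' pass, move left to (5,2)
Step 6: enter (5,2), '.' pass, move left to (5,1)
Step 7: enter (5,1), '.' pass, move left to (5,0)
Step 8: enter (5,0), '.' pass, move left to (5,-1)
Step 9: at (5,-1) — EXIT via left edge, pos 5

Answer: left 5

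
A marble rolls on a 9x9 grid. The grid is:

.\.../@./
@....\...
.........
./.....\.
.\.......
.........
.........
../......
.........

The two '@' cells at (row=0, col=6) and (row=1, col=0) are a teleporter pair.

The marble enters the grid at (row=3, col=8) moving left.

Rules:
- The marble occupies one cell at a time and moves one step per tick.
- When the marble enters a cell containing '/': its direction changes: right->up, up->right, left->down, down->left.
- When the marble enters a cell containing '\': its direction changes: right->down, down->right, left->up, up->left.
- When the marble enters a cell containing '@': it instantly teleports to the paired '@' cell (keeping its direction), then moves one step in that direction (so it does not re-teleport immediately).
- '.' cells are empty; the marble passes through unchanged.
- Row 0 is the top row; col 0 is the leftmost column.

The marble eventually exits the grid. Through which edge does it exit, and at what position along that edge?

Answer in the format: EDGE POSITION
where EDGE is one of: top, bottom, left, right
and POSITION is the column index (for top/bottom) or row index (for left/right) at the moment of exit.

Answer: top 7

Derivation:
Step 1: enter (3,8), '.' pass, move left to (3,7)
Step 2: enter (3,7), '\' deflects left->up, move up to (2,7)
Step 3: enter (2,7), '.' pass, move up to (1,7)
Step 4: enter (1,7), '.' pass, move up to (0,7)
Step 5: enter (0,7), '.' pass, move up to (-1,7)
Step 6: at (-1,7) — EXIT via top edge, pos 7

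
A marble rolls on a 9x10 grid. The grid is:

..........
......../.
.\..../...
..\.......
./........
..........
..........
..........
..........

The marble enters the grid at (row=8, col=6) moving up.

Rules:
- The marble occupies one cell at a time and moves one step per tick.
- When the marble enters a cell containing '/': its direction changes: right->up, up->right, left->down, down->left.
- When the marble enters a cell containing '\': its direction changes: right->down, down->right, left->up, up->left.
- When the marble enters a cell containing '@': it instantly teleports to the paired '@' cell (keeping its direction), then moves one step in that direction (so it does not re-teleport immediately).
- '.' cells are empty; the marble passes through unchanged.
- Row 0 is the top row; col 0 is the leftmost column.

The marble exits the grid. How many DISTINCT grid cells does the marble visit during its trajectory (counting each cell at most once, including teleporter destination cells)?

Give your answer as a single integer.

Step 1: enter (8,6), '.' pass, move up to (7,6)
Step 2: enter (7,6), '.' pass, move up to (6,6)
Step 3: enter (6,6), '.' pass, move up to (5,6)
Step 4: enter (5,6), '.' pass, move up to (4,6)
Step 5: enter (4,6), '.' pass, move up to (3,6)
Step 6: enter (3,6), '.' pass, move up to (2,6)
Step 7: enter (2,6), '/' deflects up->right, move right to (2,7)
Step 8: enter (2,7), '.' pass, move right to (2,8)
Step 9: enter (2,8), '.' pass, move right to (2,9)
Step 10: enter (2,9), '.' pass, move right to (2,10)
Step 11: at (2,10) — EXIT via right edge, pos 2
Distinct cells visited: 10 (path length 10)

Answer: 10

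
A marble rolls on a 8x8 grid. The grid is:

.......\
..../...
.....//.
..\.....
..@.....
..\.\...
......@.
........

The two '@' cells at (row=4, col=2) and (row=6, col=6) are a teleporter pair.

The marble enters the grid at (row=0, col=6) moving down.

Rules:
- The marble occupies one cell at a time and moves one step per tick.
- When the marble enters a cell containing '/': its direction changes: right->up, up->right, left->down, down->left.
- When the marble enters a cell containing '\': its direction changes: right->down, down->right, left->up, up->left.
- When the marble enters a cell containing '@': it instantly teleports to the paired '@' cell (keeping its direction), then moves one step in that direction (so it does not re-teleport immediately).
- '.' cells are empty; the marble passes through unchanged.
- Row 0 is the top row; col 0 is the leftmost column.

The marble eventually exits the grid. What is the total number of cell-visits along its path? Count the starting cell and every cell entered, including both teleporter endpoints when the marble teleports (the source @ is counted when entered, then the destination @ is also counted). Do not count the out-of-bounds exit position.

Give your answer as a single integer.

Step 1: enter (0,6), '.' pass, move down to (1,6)
Step 2: enter (1,6), '.' pass, move down to (2,6)
Step 3: enter (2,6), '/' deflects down->left, move left to (2,5)
Step 4: enter (2,5), '/' deflects left->down, move down to (3,5)
Step 5: enter (3,5), '.' pass, move down to (4,5)
Step 6: enter (4,5), '.' pass, move down to (5,5)
Step 7: enter (5,5), '.' pass, move down to (6,5)
Step 8: enter (6,5), '.' pass, move down to (7,5)
Step 9: enter (7,5), '.' pass, move down to (8,5)
Step 10: at (8,5) — EXIT via bottom edge, pos 5
Path length (cell visits): 9

Answer: 9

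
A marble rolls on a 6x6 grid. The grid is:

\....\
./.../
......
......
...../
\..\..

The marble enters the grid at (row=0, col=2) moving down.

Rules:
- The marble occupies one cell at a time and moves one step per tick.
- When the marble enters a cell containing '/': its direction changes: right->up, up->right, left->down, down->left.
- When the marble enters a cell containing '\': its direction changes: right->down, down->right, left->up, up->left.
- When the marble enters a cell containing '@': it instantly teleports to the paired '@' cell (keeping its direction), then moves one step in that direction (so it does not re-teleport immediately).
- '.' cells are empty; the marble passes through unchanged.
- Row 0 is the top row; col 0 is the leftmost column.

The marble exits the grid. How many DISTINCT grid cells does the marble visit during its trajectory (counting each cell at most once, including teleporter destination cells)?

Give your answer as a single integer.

Answer: 6

Derivation:
Step 1: enter (0,2), '.' pass, move down to (1,2)
Step 2: enter (1,2), '.' pass, move down to (2,2)
Step 3: enter (2,2), '.' pass, move down to (3,2)
Step 4: enter (3,2), '.' pass, move down to (4,2)
Step 5: enter (4,2), '.' pass, move down to (5,2)
Step 6: enter (5,2), '.' pass, move down to (6,2)
Step 7: at (6,2) — EXIT via bottom edge, pos 2
Distinct cells visited: 6 (path length 6)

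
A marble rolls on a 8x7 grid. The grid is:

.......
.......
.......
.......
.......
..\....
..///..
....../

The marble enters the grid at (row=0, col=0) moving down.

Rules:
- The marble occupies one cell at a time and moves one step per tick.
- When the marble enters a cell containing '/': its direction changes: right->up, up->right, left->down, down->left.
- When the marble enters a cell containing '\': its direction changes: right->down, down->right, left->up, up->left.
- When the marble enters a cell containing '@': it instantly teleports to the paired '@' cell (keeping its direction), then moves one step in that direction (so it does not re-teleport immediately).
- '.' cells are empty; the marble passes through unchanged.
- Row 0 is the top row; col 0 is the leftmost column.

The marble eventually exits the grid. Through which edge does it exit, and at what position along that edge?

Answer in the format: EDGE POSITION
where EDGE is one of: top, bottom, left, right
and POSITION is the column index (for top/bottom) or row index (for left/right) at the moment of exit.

Step 1: enter (0,0), '.' pass, move down to (1,0)
Step 2: enter (1,0), '.' pass, move down to (2,0)
Step 3: enter (2,0), '.' pass, move down to (3,0)
Step 4: enter (3,0), '.' pass, move down to (4,0)
Step 5: enter (4,0), '.' pass, move down to (5,0)
Step 6: enter (5,0), '.' pass, move down to (6,0)
Step 7: enter (6,0), '.' pass, move down to (7,0)
Step 8: enter (7,0), '.' pass, move down to (8,0)
Step 9: at (8,0) — EXIT via bottom edge, pos 0

Answer: bottom 0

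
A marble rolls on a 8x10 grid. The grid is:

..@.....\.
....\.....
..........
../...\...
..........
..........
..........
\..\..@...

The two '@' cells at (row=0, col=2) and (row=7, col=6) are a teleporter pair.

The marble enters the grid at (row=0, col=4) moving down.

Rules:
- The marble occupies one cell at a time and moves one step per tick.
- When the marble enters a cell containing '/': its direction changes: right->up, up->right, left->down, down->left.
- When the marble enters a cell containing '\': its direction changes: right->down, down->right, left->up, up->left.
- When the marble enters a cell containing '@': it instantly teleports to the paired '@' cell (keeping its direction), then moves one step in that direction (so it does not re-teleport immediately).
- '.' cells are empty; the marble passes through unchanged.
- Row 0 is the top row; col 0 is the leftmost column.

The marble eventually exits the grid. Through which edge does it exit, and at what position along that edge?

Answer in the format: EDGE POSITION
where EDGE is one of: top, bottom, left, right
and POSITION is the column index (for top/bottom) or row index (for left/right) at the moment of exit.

Answer: right 1

Derivation:
Step 1: enter (0,4), '.' pass, move down to (1,4)
Step 2: enter (1,4), '\' deflects down->right, move right to (1,5)
Step 3: enter (1,5), '.' pass, move right to (1,6)
Step 4: enter (1,6), '.' pass, move right to (1,7)
Step 5: enter (1,7), '.' pass, move right to (1,8)
Step 6: enter (1,8), '.' pass, move right to (1,9)
Step 7: enter (1,9), '.' pass, move right to (1,10)
Step 8: at (1,10) — EXIT via right edge, pos 1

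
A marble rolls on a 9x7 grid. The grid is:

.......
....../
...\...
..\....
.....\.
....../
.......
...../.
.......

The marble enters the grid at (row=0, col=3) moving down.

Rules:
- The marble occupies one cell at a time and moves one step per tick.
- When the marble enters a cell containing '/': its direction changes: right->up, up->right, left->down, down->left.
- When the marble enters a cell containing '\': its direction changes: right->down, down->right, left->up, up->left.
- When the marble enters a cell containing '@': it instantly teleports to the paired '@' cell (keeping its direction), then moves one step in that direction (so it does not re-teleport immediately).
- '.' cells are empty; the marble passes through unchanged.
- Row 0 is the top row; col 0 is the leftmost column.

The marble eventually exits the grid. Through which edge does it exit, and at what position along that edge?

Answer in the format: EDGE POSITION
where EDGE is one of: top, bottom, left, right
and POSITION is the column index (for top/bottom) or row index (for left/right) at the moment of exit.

Answer: right 2

Derivation:
Step 1: enter (0,3), '.' pass, move down to (1,3)
Step 2: enter (1,3), '.' pass, move down to (2,3)
Step 3: enter (2,3), '\' deflects down->right, move right to (2,4)
Step 4: enter (2,4), '.' pass, move right to (2,5)
Step 5: enter (2,5), '.' pass, move right to (2,6)
Step 6: enter (2,6), '.' pass, move right to (2,7)
Step 7: at (2,7) — EXIT via right edge, pos 2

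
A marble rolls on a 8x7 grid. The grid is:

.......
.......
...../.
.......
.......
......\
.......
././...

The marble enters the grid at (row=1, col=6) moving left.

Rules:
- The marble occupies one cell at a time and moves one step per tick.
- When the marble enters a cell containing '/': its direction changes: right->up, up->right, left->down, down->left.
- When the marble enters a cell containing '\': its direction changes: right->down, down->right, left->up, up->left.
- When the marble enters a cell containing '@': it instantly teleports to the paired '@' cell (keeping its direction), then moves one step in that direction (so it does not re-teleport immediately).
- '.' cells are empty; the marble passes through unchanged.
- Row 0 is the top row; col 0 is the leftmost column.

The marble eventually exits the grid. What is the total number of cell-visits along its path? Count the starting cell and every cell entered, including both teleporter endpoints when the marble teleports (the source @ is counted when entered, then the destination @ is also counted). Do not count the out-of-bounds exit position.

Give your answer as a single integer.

Answer: 7

Derivation:
Step 1: enter (1,6), '.' pass, move left to (1,5)
Step 2: enter (1,5), '.' pass, move left to (1,4)
Step 3: enter (1,4), '.' pass, move left to (1,3)
Step 4: enter (1,3), '.' pass, move left to (1,2)
Step 5: enter (1,2), '.' pass, move left to (1,1)
Step 6: enter (1,1), '.' pass, move left to (1,0)
Step 7: enter (1,0), '.' pass, move left to (1,-1)
Step 8: at (1,-1) — EXIT via left edge, pos 1
Path length (cell visits): 7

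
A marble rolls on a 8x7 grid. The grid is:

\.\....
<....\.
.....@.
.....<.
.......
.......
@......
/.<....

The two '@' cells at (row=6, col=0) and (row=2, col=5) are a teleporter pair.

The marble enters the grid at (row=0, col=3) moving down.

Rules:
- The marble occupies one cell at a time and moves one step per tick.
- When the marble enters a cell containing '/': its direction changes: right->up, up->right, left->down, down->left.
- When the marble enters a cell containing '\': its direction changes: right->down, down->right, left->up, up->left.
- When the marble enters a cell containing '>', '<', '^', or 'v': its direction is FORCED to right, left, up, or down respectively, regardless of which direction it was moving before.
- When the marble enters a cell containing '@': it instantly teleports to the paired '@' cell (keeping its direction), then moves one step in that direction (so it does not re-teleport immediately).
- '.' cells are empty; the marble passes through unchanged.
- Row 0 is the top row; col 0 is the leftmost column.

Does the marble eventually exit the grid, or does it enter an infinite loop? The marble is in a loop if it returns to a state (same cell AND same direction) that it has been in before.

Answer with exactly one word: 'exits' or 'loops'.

Answer: exits

Derivation:
Step 1: enter (0,3), '.' pass, move down to (1,3)
Step 2: enter (1,3), '.' pass, move down to (2,3)
Step 3: enter (2,3), '.' pass, move down to (3,3)
Step 4: enter (3,3), '.' pass, move down to (4,3)
Step 5: enter (4,3), '.' pass, move down to (5,3)
Step 6: enter (5,3), '.' pass, move down to (6,3)
Step 7: enter (6,3), '.' pass, move down to (7,3)
Step 8: enter (7,3), '.' pass, move down to (8,3)
Step 9: at (8,3) — EXIT via bottom edge, pos 3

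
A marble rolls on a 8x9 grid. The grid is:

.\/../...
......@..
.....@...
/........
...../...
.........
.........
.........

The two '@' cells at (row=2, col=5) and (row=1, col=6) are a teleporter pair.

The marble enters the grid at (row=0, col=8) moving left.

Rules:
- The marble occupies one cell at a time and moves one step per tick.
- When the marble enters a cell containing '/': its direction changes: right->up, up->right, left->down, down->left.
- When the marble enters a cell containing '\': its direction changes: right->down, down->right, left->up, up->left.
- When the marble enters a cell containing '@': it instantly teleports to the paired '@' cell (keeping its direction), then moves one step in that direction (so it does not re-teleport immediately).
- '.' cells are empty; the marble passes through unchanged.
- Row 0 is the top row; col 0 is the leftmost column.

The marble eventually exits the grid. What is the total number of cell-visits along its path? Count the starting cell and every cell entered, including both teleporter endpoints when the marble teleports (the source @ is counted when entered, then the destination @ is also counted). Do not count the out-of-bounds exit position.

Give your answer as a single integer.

Step 1: enter (0,8), '.' pass, move left to (0,7)
Step 2: enter (0,7), '.' pass, move left to (0,6)
Step 3: enter (0,6), '.' pass, move left to (0,5)
Step 4: enter (0,5), '/' deflects left->down, move down to (1,5)
Step 5: enter (1,5), '.' pass, move down to (2,5)
Step 6: enter (2,5), '@' teleport (2,5)->(1,6), also enter (1,6), move down to (2,6)
Step 7: enter (2,6), '.' pass, move down to (3,6)
Step 8: enter (3,6), '.' pass, move down to (4,6)
Step 9: enter (4,6), '.' pass, move down to (5,6)
Step 10: enter (5,6), '.' pass, move down to (6,6)
Step 11: enter (6,6), '.' pass, move down to (7,6)
Step 12: enter (7,6), '.' pass, move down to (8,6)
Step 13: at (8,6) — EXIT via bottom edge, pos 6
Path length (cell visits): 13

Answer: 13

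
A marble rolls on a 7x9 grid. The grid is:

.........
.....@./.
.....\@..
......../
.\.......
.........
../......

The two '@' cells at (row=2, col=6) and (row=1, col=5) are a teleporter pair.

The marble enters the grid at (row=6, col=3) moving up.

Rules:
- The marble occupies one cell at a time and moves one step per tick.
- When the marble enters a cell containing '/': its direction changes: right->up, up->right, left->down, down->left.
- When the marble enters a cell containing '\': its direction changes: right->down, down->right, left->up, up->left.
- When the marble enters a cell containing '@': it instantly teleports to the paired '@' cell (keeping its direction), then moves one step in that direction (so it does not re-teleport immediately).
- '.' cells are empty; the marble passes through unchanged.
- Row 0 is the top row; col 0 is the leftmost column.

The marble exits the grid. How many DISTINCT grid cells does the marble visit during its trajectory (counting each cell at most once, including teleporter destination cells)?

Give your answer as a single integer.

Answer: 7

Derivation:
Step 1: enter (6,3), '.' pass, move up to (5,3)
Step 2: enter (5,3), '.' pass, move up to (4,3)
Step 3: enter (4,3), '.' pass, move up to (3,3)
Step 4: enter (3,3), '.' pass, move up to (2,3)
Step 5: enter (2,3), '.' pass, move up to (1,3)
Step 6: enter (1,3), '.' pass, move up to (0,3)
Step 7: enter (0,3), '.' pass, move up to (-1,3)
Step 8: at (-1,3) — EXIT via top edge, pos 3
Distinct cells visited: 7 (path length 7)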